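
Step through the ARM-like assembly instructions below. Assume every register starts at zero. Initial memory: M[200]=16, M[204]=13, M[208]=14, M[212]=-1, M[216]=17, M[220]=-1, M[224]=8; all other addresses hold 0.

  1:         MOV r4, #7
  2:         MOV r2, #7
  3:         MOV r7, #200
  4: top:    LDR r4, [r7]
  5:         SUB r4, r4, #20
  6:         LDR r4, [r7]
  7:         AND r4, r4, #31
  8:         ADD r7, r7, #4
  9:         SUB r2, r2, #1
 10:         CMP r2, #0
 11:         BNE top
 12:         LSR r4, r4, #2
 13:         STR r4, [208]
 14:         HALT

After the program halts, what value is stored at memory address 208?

2

r4=7
r2=7
r7=200
r4=M[200]=16
r4=16-20=-4
r4=M[200]=16
r4=16&31=16
r7=200+4=204
r2=7-1=6
CMP r2, #0  (cmp 6,0)
BNE top: taken
r4=M[204]=13
r4=13-20=-7
r4=M[204]=13
r4=13&31=13
r7=204+4=208
r2=6-1=5
CMP r2, #0  (cmp 5,0)
BNE top: taken
r4=M[208]=14
r4=14-20=-6
r4=M[208]=14
r4=14&31=14
r7=208+4=212
r2=5-1=4
CMP r2, #0  (cmp 4,0)
BNE top: taken
r4=M[212]=-1
r4=(-1)-20=-21
r4=M[212]=-1
r4=(-1)&31=31
r7=212+4=216
r2=4-1=3
CMP r2, #0  (cmp 3,0)
BNE top: taken
r4=M[216]=17
r4=17-20=-3
r4=M[216]=17
r4=17&31=17
r7=216+4=220
r2=3-1=2
CMP r2, #0  (cmp 2,0)
BNE top: taken
r4=M[220]=-1
r4=(-1)-20=-21
r4=M[220]=-1
r4=(-1)&31=31
r7=220+4=224
r2=2-1=1
CMP r2, #0  (cmp 1,0)
BNE top: taken
r4=M[224]=8
r4=8-20=-12
r4=M[224]=8
r4=8&31=8
r7=224+4=228
r2=1-1=0
CMP r2, #0  (cmp 0,0)
BNE top: not taken
r4=8>>2=2
STR r4, [208] → M[208]=2
halt.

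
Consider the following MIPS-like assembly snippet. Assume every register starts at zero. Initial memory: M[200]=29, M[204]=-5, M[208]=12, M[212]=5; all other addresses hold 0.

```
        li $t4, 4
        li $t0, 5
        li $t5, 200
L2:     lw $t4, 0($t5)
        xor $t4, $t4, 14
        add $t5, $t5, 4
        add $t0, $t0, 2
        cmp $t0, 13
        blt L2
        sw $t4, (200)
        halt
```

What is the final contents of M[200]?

$t4=4
$t0=5
$t5=200
$t4=M[200]=29
$t4=29^14=19
$t5=200+4=204
$t0=5+2=7
cmp $t0, 13  (cmp 7,13)
blt L2: taken
$t4=M[204]=-5
$t4=(-5)^14=-11
$t5=204+4=208
$t0=7+2=9
cmp $t0, 13  (cmp 9,13)
blt L2: taken
$t4=M[208]=12
$t4=12^14=2
$t5=208+4=212
$t0=9+2=11
cmp $t0, 13  (cmp 11,13)
blt L2: taken
$t4=M[212]=5
$t4=5^14=11
$t5=212+4=216
$t0=11+2=13
cmp $t0, 13  (cmp 13,13)
blt L2: not taken
sw $t4, (200) → M[200]=11
halt.

11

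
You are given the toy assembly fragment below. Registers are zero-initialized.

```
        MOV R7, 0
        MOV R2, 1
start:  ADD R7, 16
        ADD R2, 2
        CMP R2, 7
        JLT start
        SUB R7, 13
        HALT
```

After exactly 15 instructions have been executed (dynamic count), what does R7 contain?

MOV R7, 0 → R7=0
MOV R2, 1 → R2=1
ADD R7, 16 → R7=0+16=16
ADD R2, 2 → R2=1+2=3
CMP R2, 7  (cmp 3,7)
JLT start: taken
ADD R7, 16 → R7=16+16=32
ADD R2, 2 → R2=3+2=5
CMP R2, 7  (cmp 5,7)
JLT start: taken
ADD R7, 16 → R7=32+16=48
ADD R2, 2 → R2=5+2=7
CMP R2, 7  (cmp 7,7)
JLT start: not taken
SUB R7, 13 → R7=48-13=35
After step 15: R7 = 35.

35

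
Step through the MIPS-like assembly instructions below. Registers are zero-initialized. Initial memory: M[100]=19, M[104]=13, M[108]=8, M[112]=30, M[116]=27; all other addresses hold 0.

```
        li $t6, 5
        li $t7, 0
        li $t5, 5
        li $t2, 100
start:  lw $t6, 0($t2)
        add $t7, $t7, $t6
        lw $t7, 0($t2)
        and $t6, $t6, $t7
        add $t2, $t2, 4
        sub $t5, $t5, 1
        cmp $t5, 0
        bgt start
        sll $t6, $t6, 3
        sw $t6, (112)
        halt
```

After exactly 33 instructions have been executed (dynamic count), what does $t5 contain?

li $t6, 5 → $t6=5
li $t7, 0 → $t7=0
li $t5, 5 → $t5=5
li $t2, 100 → $t2=100
lw $t6, 0($t2) → $t6=M[100]=19
add $t7, $t7, $t6 → $t7=0+19=19
lw $t7, 0($t2) → $t7=M[100]=19
and $t6, $t6, $t7 → $t6=19&19=19
add $t2, $t2, 4 → $t2=100+4=104
sub $t5, $t5, 1 → $t5=5-1=4
cmp $t5, 0  (cmp 4,0)
bgt start: taken
lw $t6, 0($t2) → $t6=M[104]=13
add $t7, $t7, $t6 → $t7=19+13=32
lw $t7, 0($t2) → $t7=M[104]=13
and $t6, $t6, $t7 → $t6=13&13=13
add $t2, $t2, 4 → $t2=104+4=108
sub $t5, $t5, 1 → $t5=4-1=3
cmp $t5, 0  (cmp 3,0)
bgt start: taken
lw $t6, 0($t2) → $t6=M[108]=8
add $t7, $t7, $t6 → $t7=13+8=21
lw $t7, 0($t2) → $t7=M[108]=8
and $t6, $t6, $t7 → $t6=8&8=8
add $t2, $t2, 4 → $t2=108+4=112
sub $t5, $t5, 1 → $t5=3-1=2
cmp $t5, 0  (cmp 2,0)
bgt start: taken
lw $t6, 0($t2) → $t6=M[112]=30
add $t7, $t7, $t6 → $t7=8+30=38
lw $t7, 0($t2) → $t7=M[112]=30
and $t6, $t6, $t7 → $t6=30&30=30
add $t2, $t2, 4 → $t2=112+4=116
After step 33: $t5 = 2.

2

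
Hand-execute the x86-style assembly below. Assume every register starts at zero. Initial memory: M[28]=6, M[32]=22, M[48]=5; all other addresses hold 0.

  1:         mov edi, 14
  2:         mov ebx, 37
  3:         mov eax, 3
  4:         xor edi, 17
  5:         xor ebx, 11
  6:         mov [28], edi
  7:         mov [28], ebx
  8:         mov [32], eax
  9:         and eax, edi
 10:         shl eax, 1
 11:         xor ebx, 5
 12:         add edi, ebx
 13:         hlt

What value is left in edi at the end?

edi=14
ebx=37
eax=3
edi=14^17=31
ebx=37^11=46
mov [28], edi → M[28]=31
mov [28], ebx → M[28]=46
mov [32], eax → M[32]=3
eax=3&31=3
eax=3<<1=6
ebx=46^5=43
edi=31+43=74
halt.

74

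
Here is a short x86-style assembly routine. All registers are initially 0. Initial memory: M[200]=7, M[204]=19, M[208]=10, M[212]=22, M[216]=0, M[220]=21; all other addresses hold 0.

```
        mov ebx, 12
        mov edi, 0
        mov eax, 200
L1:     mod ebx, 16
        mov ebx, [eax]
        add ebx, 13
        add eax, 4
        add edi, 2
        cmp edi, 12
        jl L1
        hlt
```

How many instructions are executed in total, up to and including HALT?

46

after mov ebx, 12: ebx=12
after mov edi, 0: edi=0
after mov eax, 200: eax=200
after mod ebx, 16: ebx=12%16=12
after mov ebx, [eax]: ebx=M[200]=7
after add ebx, 13: ebx=7+13=20
after add eax, 4: eax=200+4=204
after add edi, 2: edi=0+2=2
cmp edi, 12  (cmp 2,12)
jl L1: taken
after mod ebx, 16: ebx=20%16=4
after mov ebx, [eax]: ebx=M[204]=19
after add ebx, 13: ebx=19+13=32
after add eax, 4: eax=204+4=208
after add edi, 2: edi=2+2=4
cmp edi, 12  (cmp 4,12)
jl L1: taken
after mod ebx, 16: ebx=32%16=0
after mov ebx, [eax]: ebx=M[208]=10
after add ebx, 13: ebx=10+13=23
after add eax, 4: eax=208+4=212
after add edi, 2: edi=4+2=6
cmp edi, 12  (cmp 6,12)
jl L1: taken
after mod ebx, 16: ebx=23%16=7
after mov ebx, [eax]: ebx=M[212]=22
after add ebx, 13: ebx=22+13=35
after add eax, 4: eax=212+4=216
after add edi, 2: edi=6+2=8
cmp edi, 12  (cmp 8,12)
jl L1: taken
after mod ebx, 16: ebx=35%16=3
after mov ebx, [eax]: ebx=M[216]=0
after add ebx, 13: ebx=0+13=13
after add eax, 4: eax=216+4=220
after add edi, 2: edi=8+2=10
cmp edi, 12  (cmp 10,12)
jl L1: taken
after mod ebx, 16: ebx=13%16=13
after mov ebx, [eax]: ebx=M[220]=21
after add ebx, 13: ebx=21+13=34
after add eax, 4: eax=220+4=224
after add edi, 2: edi=10+2=12
cmp edi, 12  (cmp 12,12)
jl L1: not taken
halt.
Total executed instructions: 46.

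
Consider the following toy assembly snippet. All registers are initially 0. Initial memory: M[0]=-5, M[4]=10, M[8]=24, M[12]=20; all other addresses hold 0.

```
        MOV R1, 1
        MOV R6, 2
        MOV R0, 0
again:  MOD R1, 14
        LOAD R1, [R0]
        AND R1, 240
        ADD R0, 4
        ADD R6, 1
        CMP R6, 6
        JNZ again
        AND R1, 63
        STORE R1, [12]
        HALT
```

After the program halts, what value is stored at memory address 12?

16

after MOV R1, 1: R1=1
after MOV R6, 2: R6=2
after MOV R0, 0: R0=0
after MOD R1, 14: R1=1%14=1
after LOAD R1, [R0]: R1=M[0]=-5
after AND R1, 240: R1=(-5)&240=240
after ADD R0, 4: R0=0+4=4
after ADD R6, 1: R6=2+1=3
CMP R6, 6  (cmp 3,6)
JNZ again: taken
after MOD R1, 14: R1=240%14=2
after LOAD R1, [R0]: R1=M[4]=10
after AND R1, 240: R1=10&240=0
after ADD R0, 4: R0=4+4=8
after ADD R6, 1: R6=3+1=4
CMP R6, 6  (cmp 4,6)
JNZ again: taken
after MOD R1, 14: R1=0%14=0
after LOAD R1, [R0]: R1=M[8]=24
after AND R1, 240: R1=24&240=16
after ADD R0, 4: R0=8+4=12
after ADD R6, 1: R6=4+1=5
CMP R6, 6  (cmp 5,6)
JNZ again: taken
after MOD R1, 14: R1=16%14=2
after LOAD R1, [R0]: R1=M[12]=20
after AND R1, 240: R1=20&240=16
after ADD R0, 4: R0=12+4=16
after ADD R6, 1: R6=5+1=6
CMP R6, 6  (cmp 6,6)
JNZ again: not taken
after AND R1, 63: R1=16&63=16
STORE R1, [12] → M[12]=16
halt.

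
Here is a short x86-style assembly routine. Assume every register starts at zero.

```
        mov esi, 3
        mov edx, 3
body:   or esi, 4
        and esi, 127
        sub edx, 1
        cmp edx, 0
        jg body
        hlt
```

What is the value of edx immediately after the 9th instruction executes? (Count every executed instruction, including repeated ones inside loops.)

esi=3
edx=3
esi=3|4=7
esi=7&127=7
edx=3-1=2
cmp edx, 0  (cmp 2,0)
jg body: taken
esi=7|4=7
esi=7&127=7
After step 9: edx = 2.

2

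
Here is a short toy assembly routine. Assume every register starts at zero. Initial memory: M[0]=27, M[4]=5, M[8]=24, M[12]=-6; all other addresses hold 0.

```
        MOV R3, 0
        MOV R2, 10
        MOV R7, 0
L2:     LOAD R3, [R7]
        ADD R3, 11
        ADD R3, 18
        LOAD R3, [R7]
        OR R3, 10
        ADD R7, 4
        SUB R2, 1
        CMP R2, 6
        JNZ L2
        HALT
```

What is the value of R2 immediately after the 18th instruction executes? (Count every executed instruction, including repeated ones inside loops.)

MOV R3, 0 → R3=0
MOV R2, 10 → R2=10
MOV R7, 0 → R7=0
LOAD R3, [R7] → R3=M[0]=27
ADD R3, 11 → R3=27+11=38
ADD R3, 18 → R3=38+18=56
LOAD R3, [R7] → R3=M[0]=27
OR R3, 10 → R3=27|10=27
ADD R7, 4 → R7=0+4=4
SUB R2, 1 → R2=10-1=9
CMP R2, 6  (cmp 9,6)
JNZ L2: taken
LOAD R3, [R7] → R3=M[4]=5
ADD R3, 11 → R3=5+11=16
ADD R3, 18 → R3=16+18=34
LOAD R3, [R7] → R3=M[4]=5
OR R3, 10 → R3=5|10=15
ADD R7, 4 → R7=4+4=8
After step 18: R2 = 9.

9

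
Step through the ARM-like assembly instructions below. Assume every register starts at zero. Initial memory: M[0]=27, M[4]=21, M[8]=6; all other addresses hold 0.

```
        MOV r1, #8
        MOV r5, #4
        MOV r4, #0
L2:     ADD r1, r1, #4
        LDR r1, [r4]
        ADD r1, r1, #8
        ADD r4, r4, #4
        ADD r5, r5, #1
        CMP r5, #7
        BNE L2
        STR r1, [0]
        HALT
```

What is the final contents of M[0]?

after MOV r1, #8: r1=8
after MOV r5, #4: r5=4
after MOV r4, #0: r4=0
after ADD r1, r1, #4: r1=8+4=12
after LDR r1, [r4]: r1=M[0]=27
after ADD r1, r1, #8: r1=27+8=35
after ADD r4, r4, #4: r4=0+4=4
after ADD r5, r5, #1: r5=4+1=5
CMP r5, #7  (cmp 5,7)
BNE L2: taken
after ADD r1, r1, #4: r1=35+4=39
after LDR r1, [r4]: r1=M[4]=21
after ADD r1, r1, #8: r1=21+8=29
after ADD r4, r4, #4: r4=4+4=8
after ADD r5, r5, #1: r5=5+1=6
CMP r5, #7  (cmp 6,7)
BNE L2: taken
after ADD r1, r1, #4: r1=29+4=33
after LDR r1, [r4]: r1=M[8]=6
after ADD r1, r1, #8: r1=6+8=14
after ADD r4, r4, #4: r4=8+4=12
after ADD r5, r5, #1: r5=6+1=7
CMP r5, #7  (cmp 7,7)
BNE L2: not taken
STR r1, [0] → M[0]=14
halt.

14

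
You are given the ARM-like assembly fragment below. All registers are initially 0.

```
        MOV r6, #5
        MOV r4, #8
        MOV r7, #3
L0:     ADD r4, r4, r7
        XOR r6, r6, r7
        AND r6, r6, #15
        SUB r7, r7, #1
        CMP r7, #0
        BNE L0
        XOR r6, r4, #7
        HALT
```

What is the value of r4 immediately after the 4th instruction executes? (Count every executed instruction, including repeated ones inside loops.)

11

r6=5
r4=8
r7=3
r4=8+3=11
After step 4: r4 = 11.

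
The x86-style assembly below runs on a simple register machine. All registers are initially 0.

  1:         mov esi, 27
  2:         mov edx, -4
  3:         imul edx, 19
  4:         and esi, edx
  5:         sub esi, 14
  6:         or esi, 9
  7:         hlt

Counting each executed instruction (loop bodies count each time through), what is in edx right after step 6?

-76

after mov esi, 27: esi=27
after mov edx, -4: edx=-4
after imul edx, 19: edx=(-4)*19=-76
after and esi, edx: esi=27&(-76)=16
after sub esi, 14: esi=16-14=2
after or esi, 9: esi=2|9=11
After step 6: edx = -76.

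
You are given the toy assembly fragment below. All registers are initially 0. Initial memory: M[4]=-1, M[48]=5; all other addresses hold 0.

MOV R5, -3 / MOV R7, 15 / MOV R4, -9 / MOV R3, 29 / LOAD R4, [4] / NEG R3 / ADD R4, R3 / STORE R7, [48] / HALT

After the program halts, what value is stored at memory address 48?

15

MOV R5, -3 → R5=-3
MOV R7, 15 → R7=15
MOV R4, -9 → R4=-9
MOV R3, 29 → R3=29
LOAD R4, [4] → R4=M[4]=-1
NEG R3 → R3=-(29)=-29
ADD R4, R3 → R4=(-1)+(-29)=-30
STORE R7, [48] → M[48]=15
halt.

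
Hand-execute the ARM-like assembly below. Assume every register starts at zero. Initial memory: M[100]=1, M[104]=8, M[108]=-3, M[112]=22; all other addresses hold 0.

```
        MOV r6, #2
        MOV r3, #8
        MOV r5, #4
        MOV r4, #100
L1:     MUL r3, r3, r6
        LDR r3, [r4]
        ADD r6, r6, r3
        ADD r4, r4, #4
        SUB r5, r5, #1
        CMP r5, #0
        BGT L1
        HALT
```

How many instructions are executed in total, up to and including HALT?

33

MOV r6, #2 → r6=2
MOV r3, #8 → r3=8
MOV r5, #4 → r5=4
MOV r4, #100 → r4=100
MUL r3, r3, r6 → r3=8*2=16
LDR r3, [r4] → r3=M[100]=1
ADD r6, r6, r3 → r6=2+1=3
ADD r4, r4, #4 → r4=100+4=104
SUB r5, r5, #1 → r5=4-1=3
CMP r5, #0  (cmp 3,0)
BGT L1: taken
MUL r3, r3, r6 → r3=1*3=3
LDR r3, [r4] → r3=M[104]=8
ADD r6, r6, r3 → r6=3+8=11
ADD r4, r4, #4 → r4=104+4=108
SUB r5, r5, #1 → r5=3-1=2
CMP r5, #0  (cmp 2,0)
BGT L1: taken
MUL r3, r3, r6 → r3=8*11=88
LDR r3, [r4] → r3=M[108]=-3
ADD r6, r6, r3 → r6=11+(-3)=8
ADD r4, r4, #4 → r4=108+4=112
SUB r5, r5, #1 → r5=2-1=1
CMP r5, #0  (cmp 1,0)
BGT L1: taken
MUL r3, r3, r6 → r3=(-3)*8=-24
LDR r3, [r4] → r3=M[112]=22
ADD r6, r6, r3 → r6=8+22=30
ADD r4, r4, #4 → r4=112+4=116
SUB r5, r5, #1 → r5=1-1=0
CMP r5, #0  (cmp 0,0)
BGT L1: not taken
halt.
Total executed instructions: 33.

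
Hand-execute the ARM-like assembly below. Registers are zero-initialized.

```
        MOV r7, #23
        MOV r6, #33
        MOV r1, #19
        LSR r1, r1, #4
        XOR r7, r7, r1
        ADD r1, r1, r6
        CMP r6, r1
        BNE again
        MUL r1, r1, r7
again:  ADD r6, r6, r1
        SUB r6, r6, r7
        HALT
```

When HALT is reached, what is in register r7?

after MOV r7, #23: r7=23
after MOV r6, #33: r6=33
after MOV r1, #19: r1=19
after LSR r1, r1, #4: r1=19>>4=1
after XOR r7, r7, r1: r7=23^1=22
after ADD r1, r1, r6: r1=1+33=34
CMP r6, r1  (cmp 33,34)
BNE again: taken
after ADD r6, r6, r1: r6=33+34=67
after SUB r6, r6, r7: r6=67-22=45
halt.

22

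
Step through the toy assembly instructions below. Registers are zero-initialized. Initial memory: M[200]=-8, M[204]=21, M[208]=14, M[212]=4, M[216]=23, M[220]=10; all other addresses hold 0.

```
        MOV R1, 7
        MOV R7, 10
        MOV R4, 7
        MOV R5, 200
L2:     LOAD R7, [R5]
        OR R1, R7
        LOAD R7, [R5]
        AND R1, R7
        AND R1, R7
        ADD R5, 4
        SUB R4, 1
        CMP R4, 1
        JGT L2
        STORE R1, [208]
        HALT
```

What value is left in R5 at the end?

224

MOV R1, 7 → R1=7
MOV R7, 10 → R7=10
MOV R4, 7 → R4=7
MOV R5, 200 → R5=200
LOAD R7, [R5] → R7=M[200]=-8
OR R1, R7 → R1=7|(-8)=-1
LOAD R7, [R5] → R7=M[200]=-8
AND R1, R7 → R1=(-1)&(-8)=-8
AND R1, R7 → R1=(-8)&(-8)=-8
ADD R5, 4 → R5=200+4=204
SUB R4, 1 → R4=7-1=6
CMP R4, 1  (cmp 6,1)
JGT L2: taken
LOAD R7, [R5] → R7=M[204]=21
OR R1, R7 → R1=(-8)|21=-3
LOAD R7, [R5] → R7=M[204]=21
AND R1, R7 → R1=(-3)&21=21
AND R1, R7 → R1=21&21=21
ADD R5, 4 → R5=204+4=208
SUB R4, 1 → R4=6-1=5
CMP R4, 1  (cmp 5,1)
JGT L2: taken
LOAD R7, [R5] → R7=M[208]=14
OR R1, R7 → R1=21|14=31
LOAD R7, [R5] → R7=M[208]=14
AND R1, R7 → R1=31&14=14
AND R1, R7 → R1=14&14=14
ADD R5, 4 → R5=208+4=212
SUB R4, 1 → R4=5-1=4
CMP R4, 1  (cmp 4,1)
JGT L2: taken
LOAD R7, [R5] → R7=M[212]=4
OR R1, R7 → R1=14|4=14
LOAD R7, [R5] → R7=M[212]=4
AND R1, R7 → R1=14&4=4
AND R1, R7 → R1=4&4=4
ADD R5, 4 → R5=212+4=216
SUB R4, 1 → R4=4-1=3
CMP R4, 1  (cmp 3,1)
JGT L2: taken
LOAD R7, [R5] → R7=M[216]=23
OR R1, R7 → R1=4|23=23
LOAD R7, [R5] → R7=M[216]=23
AND R1, R7 → R1=23&23=23
AND R1, R7 → R1=23&23=23
ADD R5, 4 → R5=216+4=220
SUB R4, 1 → R4=3-1=2
CMP R4, 1  (cmp 2,1)
JGT L2: taken
LOAD R7, [R5] → R7=M[220]=10
OR R1, R7 → R1=23|10=31
LOAD R7, [R5] → R7=M[220]=10
AND R1, R7 → R1=31&10=10
AND R1, R7 → R1=10&10=10
ADD R5, 4 → R5=220+4=224
SUB R4, 1 → R4=2-1=1
CMP R4, 1  (cmp 1,1)
JGT L2: not taken
STORE R1, [208] → M[208]=10
halt.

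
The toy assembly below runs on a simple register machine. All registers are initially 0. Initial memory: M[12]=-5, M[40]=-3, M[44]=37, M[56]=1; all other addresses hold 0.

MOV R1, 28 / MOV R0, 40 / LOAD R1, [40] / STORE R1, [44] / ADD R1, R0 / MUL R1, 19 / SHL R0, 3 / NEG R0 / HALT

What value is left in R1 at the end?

703

after MOV R1, 28: R1=28
after MOV R0, 40: R0=40
after LOAD R1, [40]: R1=M[40]=-3
STORE R1, [44] → M[44]=-3
after ADD R1, R0: R1=(-3)+40=37
after MUL R1, 19: R1=37*19=703
after SHL R0, 3: R0=40<<3=320
after NEG R0: R0=-(320)=-320
halt.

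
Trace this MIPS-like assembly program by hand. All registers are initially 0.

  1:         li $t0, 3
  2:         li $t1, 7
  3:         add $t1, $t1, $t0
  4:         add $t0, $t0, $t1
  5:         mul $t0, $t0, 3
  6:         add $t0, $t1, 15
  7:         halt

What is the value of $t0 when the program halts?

25

after li $t0, 3: $t0=3
after li $t1, 7: $t1=7
after add $t1, $t1, $t0: $t1=7+3=10
after add $t0, $t0, $t1: $t0=3+10=13
after mul $t0, $t0, 3: $t0=13*3=39
after add $t0, $t1, 15: $t0=10+15=25
halt.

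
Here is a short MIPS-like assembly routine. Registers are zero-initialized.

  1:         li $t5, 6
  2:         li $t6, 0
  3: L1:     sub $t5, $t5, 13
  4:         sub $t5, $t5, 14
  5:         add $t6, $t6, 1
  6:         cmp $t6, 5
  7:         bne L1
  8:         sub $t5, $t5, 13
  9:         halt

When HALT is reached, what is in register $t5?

-142

after li $t5, 6: $t5=6
after li $t6, 0: $t6=0
after sub $t5, $t5, 13: $t5=6-13=-7
after sub $t5, $t5, 14: $t5=(-7)-14=-21
after add $t6, $t6, 1: $t6=0+1=1
cmp $t6, 5  (cmp 1,5)
bne L1: taken
after sub $t5, $t5, 13: $t5=(-21)-13=-34
after sub $t5, $t5, 14: $t5=(-34)-14=-48
after add $t6, $t6, 1: $t6=1+1=2
cmp $t6, 5  (cmp 2,5)
bne L1: taken
after sub $t5, $t5, 13: $t5=(-48)-13=-61
after sub $t5, $t5, 14: $t5=(-61)-14=-75
after add $t6, $t6, 1: $t6=2+1=3
cmp $t6, 5  (cmp 3,5)
bne L1: taken
after sub $t5, $t5, 13: $t5=(-75)-13=-88
after sub $t5, $t5, 14: $t5=(-88)-14=-102
after add $t6, $t6, 1: $t6=3+1=4
cmp $t6, 5  (cmp 4,5)
bne L1: taken
after sub $t5, $t5, 13: $t5=(-102)-13=-115
after sub $t5, $t5, 14: $t5=(-115)-14=-129
after add $t6, $t6, 1: $t6=4+1=5
cmp $t6, 5  (cmp 5,5)
bne L1: not taken
after sub $t5, $t5, 13: $t5=(-129)-13=-142
halt.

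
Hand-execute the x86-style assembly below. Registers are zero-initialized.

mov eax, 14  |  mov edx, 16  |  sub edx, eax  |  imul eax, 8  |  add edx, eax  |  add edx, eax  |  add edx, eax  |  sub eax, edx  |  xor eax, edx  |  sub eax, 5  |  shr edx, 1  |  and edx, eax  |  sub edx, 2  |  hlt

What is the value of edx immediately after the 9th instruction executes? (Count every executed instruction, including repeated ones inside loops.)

after mov eax, 14: eax=14
after mov edx, 16: edx=16
after sub edx, eax: edx=16-14=2
after imul eax, 8: eax=14*8=112
after add edx, eax: edx=2+112=114
after add edx, eax: edx=114+112=226
after add edx, eax: edx=226+112=338
after sub eax, edx: eax=112-338=-226
after xor eax, edx: eax=(-226)^338=-436
After step 9: edx = 338.

338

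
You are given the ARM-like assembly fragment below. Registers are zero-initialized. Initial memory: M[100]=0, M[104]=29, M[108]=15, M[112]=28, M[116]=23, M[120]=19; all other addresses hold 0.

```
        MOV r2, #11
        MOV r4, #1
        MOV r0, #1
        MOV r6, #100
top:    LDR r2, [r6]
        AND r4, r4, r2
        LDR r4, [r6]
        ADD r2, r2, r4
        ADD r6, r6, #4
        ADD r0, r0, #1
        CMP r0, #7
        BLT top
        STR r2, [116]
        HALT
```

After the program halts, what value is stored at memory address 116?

38

r2=11
r4=1
r0=1
r6=100
r2=M[100]=0
r4=1&0=0
r4=M[100]=0
r2=0+0=0
r6=100+4=104
r0=1+1=2
CMP r0, #7  (cmp 2,7)
BLT top: taken
r2=M[104]=29
r4=0&29=0
r4=M[104]=29
r2=29+29=58
r6=104+4=108
r0=2+1=3
CMP r0, #7  (cmp 3,7)
BLT top: taken
r2=M[108]=15
r4=29&15=13
r4=M[108]=15
r2=15+15=30
r6=108+4=112
r0=3+1=4
CMP r0, #7  (cmp 4,7)
BLT top: taken
r2=M[112]=28
r4=15&28=12
r4=M[112]=28
r2=28+28=56
r6=112+4=116
r0=4+1=5
CMP r0, #7  (cmp 5,7)
BLT top: taken
r2=M[116]=23
r4=28&23=20
r4=M[116]=23
r2=23+23=46
r6=116+4=120
r0=5+1=6
CMP r0, #7  (cmp 6,7)
BLT top: taken
r2=M[120]=19
r4=23&19=19
r4=M[120]=19
r2=19+19=38
r6=120+4=124
r0=6+1=7
CMP r0, #7  (cmp 7,7)
BLT top: not taken
STR r2, [116] → M[116]=38
halt.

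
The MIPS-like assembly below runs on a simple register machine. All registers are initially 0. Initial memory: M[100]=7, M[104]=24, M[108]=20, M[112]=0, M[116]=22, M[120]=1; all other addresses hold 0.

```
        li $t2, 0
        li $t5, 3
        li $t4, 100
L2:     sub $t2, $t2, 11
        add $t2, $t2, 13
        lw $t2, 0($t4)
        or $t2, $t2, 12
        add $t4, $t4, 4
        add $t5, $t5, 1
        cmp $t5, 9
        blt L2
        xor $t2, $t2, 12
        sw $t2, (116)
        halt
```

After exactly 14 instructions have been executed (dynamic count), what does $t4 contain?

li $t2, 0 → $t2=0
li $t5, 3 → $t5=3
li $t4, 100 → $t4=100
sub $t2, $t2, 11 → $t2=0-11=-11
add $t2, $t2, 13 → $t2=(-11)+13=2
lw $t2, 0($t4) → $t2=M[100]=7
or $t2, $t2, 12 → $t2=7|12=15
add $t4, $t4, 4 → $t4=100+4=104
add $t5, $t5, 1 → $t5=3+1=4
cmp $t5, 9  (cmp 4,9)
blt L2: taken
sub $t2, $t2, 11 → $t2=15-11=4
add $t2, $t2, 13 → $t2=4+13=17
lw $t2, 0($t4) → $t2=M[104]=24
After step 14: $t4 = 104.

104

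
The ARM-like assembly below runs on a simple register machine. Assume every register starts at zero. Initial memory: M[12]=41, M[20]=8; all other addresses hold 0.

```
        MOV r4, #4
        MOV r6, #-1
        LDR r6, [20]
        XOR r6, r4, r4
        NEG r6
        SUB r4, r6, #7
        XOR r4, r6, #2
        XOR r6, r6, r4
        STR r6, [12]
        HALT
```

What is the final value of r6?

after MOV r4, #4: r4=4
after MOV r6, #-1: r6=-1
after LDR r6, [20]: r6=M[20]=8
after XOR r6, r4, r4: r6=4^4=0
after NEG r6: r6=-(0)=0
after SUB r4, r6, #7: r4=0-7=-7
after XOR r4, r6, #2: r4=0^2=2
after XOR r6, r6, r4: r6=0^2=2
STR r6, [12] → M[12]=2
halt.

2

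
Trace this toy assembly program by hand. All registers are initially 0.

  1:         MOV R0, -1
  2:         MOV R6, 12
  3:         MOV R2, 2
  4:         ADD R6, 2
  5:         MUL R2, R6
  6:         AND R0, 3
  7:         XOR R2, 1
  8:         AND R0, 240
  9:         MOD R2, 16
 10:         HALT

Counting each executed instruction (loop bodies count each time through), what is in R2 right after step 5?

MOV R0, -1 → R0=-1
MOV R6, 12 → R6=12
MOV R2, 2 → R2=2
ADD R6, 2 → R6=12+2=14
MUL R2, R6 → R2=2*14=28
After step 5: R2 = 28.

28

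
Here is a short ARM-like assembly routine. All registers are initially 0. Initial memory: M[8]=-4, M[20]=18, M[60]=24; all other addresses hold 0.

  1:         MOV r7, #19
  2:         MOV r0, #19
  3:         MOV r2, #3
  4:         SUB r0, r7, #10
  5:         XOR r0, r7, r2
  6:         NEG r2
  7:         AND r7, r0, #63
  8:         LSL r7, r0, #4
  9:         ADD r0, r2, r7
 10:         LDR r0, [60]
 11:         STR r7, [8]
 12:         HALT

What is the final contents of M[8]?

r7=19
r0=19
r2=3
r0=19-10=9
r0=19^3=16
r2=-(3)=-3
r7=16&63=16
r7=16<<4=256
r0=(-3)+256=253
r0=M[60]=24
STR r7, [8] → M[8]=256
halt.

256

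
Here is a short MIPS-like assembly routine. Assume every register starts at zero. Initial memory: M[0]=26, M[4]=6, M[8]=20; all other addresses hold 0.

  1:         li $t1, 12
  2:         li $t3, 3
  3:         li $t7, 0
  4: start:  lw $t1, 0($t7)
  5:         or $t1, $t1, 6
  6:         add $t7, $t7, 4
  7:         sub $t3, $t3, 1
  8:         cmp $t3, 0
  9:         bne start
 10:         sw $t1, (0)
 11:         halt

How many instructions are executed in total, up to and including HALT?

23

after li $t1, 12: $t1=12
after li $t3, 3: $t3=3
after li $t7, 0: $t7=0
after lw $t1, 0($t7): $t1=M[0]=26
after or $t1, $t1, 6: $t1=26|6=30
after add $t7, $t7, 4: $t7=0+4=4
after sub $t3, $t3, 1: $t3=3-1=2
cmp $t3, 0  (cmp 2,0)
bne start: taken
after lw $t1, 0($t7): $t1=M[4]=6
after or $t1, $t1, 6: $t1=6|6=6
after add $t7, $t7, 4: $t7=4+4=8
after sub $t3, $t3, 1: $t3=2-1=1
cmp $t3, 0  (cmp 1,0)
bne start: taken
after lw $t1, 0($t7): $t1=M[8]=20
after or $t1, $t1, 6: $t1=20|6=22
after add $t7, $t7, 4: $t7=8+4=12
after sub $t3, $t3, 1: $t3=1-1=0
cmp $t3, 0  (cmp 0,0)
bne start: not taken
sw $t1, (0) → M[0]=22
halt.
Total executed instructions: 23.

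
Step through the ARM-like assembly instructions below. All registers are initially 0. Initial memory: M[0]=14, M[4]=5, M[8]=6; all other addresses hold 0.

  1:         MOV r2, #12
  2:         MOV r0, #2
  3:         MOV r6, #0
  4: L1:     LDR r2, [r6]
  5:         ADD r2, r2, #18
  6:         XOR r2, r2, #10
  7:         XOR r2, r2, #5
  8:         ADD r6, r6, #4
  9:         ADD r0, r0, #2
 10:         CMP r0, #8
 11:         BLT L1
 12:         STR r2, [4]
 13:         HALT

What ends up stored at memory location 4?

MOV r2, #12 → r2=12
MOV r0, #2 → r0=2
MOV r6, #0 → r6=0
LDR r2, [r6] → r2=M[0]=14
ADD r2, r2, #18 → r2=14+18=32
XOR r2, r2, #10 → r2=32^10=42
XOR r2, r2, #5 → r2=42^5=47
ADD r6, r6, #4 → r6=0+4=4
ADD r0, r0, #2 → r0=2+2=4
CMP r0, #8  (cmp 4,8)
BLT L1: taken
LDR r2, [r6] → r2=M[4]=5
ADD r2, r2, #18 → r2=5+18=23
XOR r2, r2, #10 → r2=23^10=29
XOR r2, r2, #5 → r2=29^5=24
ADD r6, r6, #4 → r6=4+4=8
ADD r0, r0, #2 → r0=4+2=6
CMP r0, #8  (cmp 6,8)
BLT L1: taken
LDR r2, [r6] → r2=M[8]=6
ADD r2, r2, #18 → r2=6+18=24
XOR r2, r2, #10 → r2=24^10=18
XOR r2, r2, #5 → r2=18^5=23
ADD r6, r6, #4 → r6=8+4=12
ADD r0, r0, #2 → r0=6+2=8
CMP r0, #8  (cmp 8,8)
BLT L1: not taken
STR r2, [4] → M[4]=23
halt.

23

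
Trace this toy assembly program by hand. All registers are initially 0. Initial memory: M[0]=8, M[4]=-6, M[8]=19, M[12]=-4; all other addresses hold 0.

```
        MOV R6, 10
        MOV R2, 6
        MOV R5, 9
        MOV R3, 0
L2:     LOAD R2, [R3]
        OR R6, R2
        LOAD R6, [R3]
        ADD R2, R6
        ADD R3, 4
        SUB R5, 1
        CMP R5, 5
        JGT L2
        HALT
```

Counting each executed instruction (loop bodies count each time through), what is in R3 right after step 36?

16

MOV R6, 10 → R6=10
MOV R2, 6 → R2=6
MOV R5, 9 → R5=9
MOV R3, 0 → R3=0
LOAD R2, [R3] → R2=M[0]=8
OR R6, R2 → R6=10|8=10
LOAD R6, [R3] → R6=M[0]=8
ADD R2, R6 → R2=8+8=16
ADD R3, 4 → R3=0+4=4
SUB R5, 1 → R5=9-1=8
CMP R5, 5  (cmp 8,5)
JGT L2: taken
LOAD R2, [R3] → R2=M[4]=-6
OR R6, R2 → R6=8|(-6)=-6
LOAD R6, [R3] → R6=M[4]=-6
ADD R2, R6 → R2=(-6)+(-6)=-12
ADD R3, 4 → R3=4+4=8
SUB R5, 1 → R5=8-1=7
CMP R5, 5  (cmp 7,5)
JGT L2: taken
LOAD R2, [R3] → R2=M[8]=19
OR R6, R2 → R6=(-6)|19=-5
LOAD R6, [R3] → R6=M[8]=19
ADD R2, R6 → R2=19+19=38
ADD R3, 4 → R3=8+4=12
SUB R5, 1 → R5=7-1=6
CMP R5, 5  (cmp 6,5)
JGT L2: taken
LOAD R2, [R3] → R2=M[12]=-4
OR R6, R2 → R6=19|(-4)=-1
LOAD R6, [R3] → R6=M[12]=-4
ADD R2, R6 → R2=(-4)+(-4)=-8
ADD R3, 4 → R3=12+4=16
SUB R5, 1 → R5=6-1=5
CMP R5, 5  (cmp 5,5)
JGT L2: not taken
After step 36: R3 = 16.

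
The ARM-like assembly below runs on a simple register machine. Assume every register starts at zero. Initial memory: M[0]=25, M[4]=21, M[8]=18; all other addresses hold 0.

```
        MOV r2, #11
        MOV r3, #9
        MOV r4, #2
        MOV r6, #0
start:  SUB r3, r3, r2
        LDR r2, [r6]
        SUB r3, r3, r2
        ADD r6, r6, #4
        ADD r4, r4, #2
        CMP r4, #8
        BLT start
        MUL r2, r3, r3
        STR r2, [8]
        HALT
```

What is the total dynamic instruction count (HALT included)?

after MOV r2, #11: r2=11
after MOV r3, #9: r3=9
after MOV r4, #2: r4=2
after MOV r6, #0: r6=0
after SUB r3, r3, r2: r3=9-11=-2
after LDR r2, [r6]: r2=M[0]=25
after SUB r3, r3, r2: r3=(-2)-25=-27
after ADD r6, r6, #4: r6=0+4=4
after ADD r4, r4, #2: r4=2+2=4
CMP r4, #8  (cmp 4,8)
BLT start: taken
after SUB r3, r3, r2: r3=(-27)-25=-52
after LDR r2, [r6]: r2=M[4]=21
after SUB r3, r3, r2: r3=(-52)-21=-73
after ADD r6, r6, #4: r6=4+4=8
after ADD r4, r4, #2: r4=4+2=6
CMP r4, #8  (cmp 6,8)
BLT start: taken
after SUB r3, r3, r2: r3=(-73)-21=-94
after LDR r2, [r6]: r2=M[8]=18
after SUB r3, r3, r2: r3=(-94)-18=-112
after ADD r6, r6, #4: r6=8+4=12
after ADD r4, r4, #2: r4=6+2=8
CMP r4, #8  (cmp 8,8)
BLT start: not taken
after MUL r2, r3, r3: r2=(-112)*(-112)=12544
STR r2, [8] → M[8]=12544
halt.
Total executed instructions: 28.

28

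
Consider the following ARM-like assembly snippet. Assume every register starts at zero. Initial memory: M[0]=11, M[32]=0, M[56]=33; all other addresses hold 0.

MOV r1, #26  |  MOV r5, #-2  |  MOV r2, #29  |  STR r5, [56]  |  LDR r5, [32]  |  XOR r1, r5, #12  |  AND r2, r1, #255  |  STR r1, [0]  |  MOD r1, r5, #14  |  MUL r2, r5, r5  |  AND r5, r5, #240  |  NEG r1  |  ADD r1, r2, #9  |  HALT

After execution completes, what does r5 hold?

0

MOV r1, #26 → r1=26
MOV r5, #-2 → r5=-2
MOV r2, #29 → r2=29
STR r5, [56] → M[56]=-2
LDR r5, [32] → r5=M[32]=0
XOR r1, r5, #12 → r1=0^12=12
AND r2, r1, #255 → r2=12&255=12
STR r1, [0] → M[0]=12
MOD r1, r5, #14 → r1=0%14=0
MUL r2, r5, r5 → r2=0*0=0
AND r5, r5, #240 → r5=0&240=0
NEG r1 → r1=-(0)=0
ADD r1, r2, #9 → r1=0+9=9
halt.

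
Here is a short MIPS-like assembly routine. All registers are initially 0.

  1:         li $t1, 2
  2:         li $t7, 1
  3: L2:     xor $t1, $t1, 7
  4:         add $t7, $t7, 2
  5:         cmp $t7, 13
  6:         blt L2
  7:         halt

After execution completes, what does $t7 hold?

$t1=2
$t7=1
$t1=2^7=5
$t7=1+2=3
cmp $t7, 13  (cmp 3,13)
blt L2: taken
$t1=5^7=2
$t7=3+2=5
cmp $t7, 13  (cmp 5,13)
blt L2: taken
$t1=2^7=5
$t7=5+2=7
cmp $t7, 13  (cmp 7,13)
blt L2: taken
$t1=5^7=2
$t7=7+2=9
cmp $t7, 13  (cmp 9,13)
blt L2: taken
$t1=2^7=5
$t7=9+2=11
cmp $t7, 13  (cmp 11,13)
blt L2: taken
$t1=5^7=2
$t7=11+2=13
cmp $t7, 13  (cmp 13,13)
blt L2: not taken
halt.

13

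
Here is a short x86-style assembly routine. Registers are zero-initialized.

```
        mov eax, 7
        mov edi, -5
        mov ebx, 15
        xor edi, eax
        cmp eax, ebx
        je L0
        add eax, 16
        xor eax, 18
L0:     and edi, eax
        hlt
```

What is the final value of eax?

5

mov eax, 7 → eax=7
mov edi, -5 → edi=-5
mov ebx, 15 → ebx=15
xor edi, eax → edi=(-5)^7=-4
cmp eax, ebx  (cmp 7,15)
je L0: not taken
add eax, 16 → eax=7+16=23
xor eax, 18 → eax=23^18=5
and edi, eax → edi=(-4)&5=4
halt.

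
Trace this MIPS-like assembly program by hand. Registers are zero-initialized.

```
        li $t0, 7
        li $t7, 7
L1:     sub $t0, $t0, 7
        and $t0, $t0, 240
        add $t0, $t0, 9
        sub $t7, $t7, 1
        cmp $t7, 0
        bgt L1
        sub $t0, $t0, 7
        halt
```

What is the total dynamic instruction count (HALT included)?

46

li $t0, 7 → $t0=7
li $t7, 7 → $t7=7
sub $t0, $t0, 7 → $t0=7-7=0
and $t0, $t0, 240 → $t0=0&240=0
add $t0, $t0, 9 → $t0=0+9=9
sub $t7, $t7, 1 → $t7=7-1=6
cmp $t7, 0  (cmp 6,0)
bgt L1: taken
sub $t0, $t0, 7 → $t0=9-7=2
and $t0, $t0, 240 → $t0=2&240=0
add $t0, $t0, 9 → $t0=0+9=9
sub $t7, $t7, 1 → $t7=6-1=5
cmp $t7, 0  (cmp 5,0)
bgt L1: taken
sub $t0, $t0, 7 → $t0=9-7=2
and $t0, $t0, 240 → $t0=2&240=0
add $t0, $t0, 9 → $t0=0+9=9
sub $t7, $t7, 1 → $t7=5-1=4
cmp $t7, 0  (cmp 4,0)
bgt L1: taken
sub $t0, $t0, 7 → $t0=9-7=2
and $t0, $t0, 240 → $t0=2&240=0
add $t0, $t0, 9 → $t0=0+9=9
sub $t7, $t7, 1 → $t7=4-1=3
cmp $t7, 0  (cmp 3,0)
bgt L1: taken
sub $t0, $t0, 7 → $t0=9-7=2
and $t0, $t0, 240 → $t0=2&240=0
add $t0, $t0, 9 → $t0=0+9=9
sub $t7, $t7, 1 → $t7=3-1=2
cmp $t7, 0  (cmp 2,0)
bgt L1: taken
sub $t0, $t0, 7 → $t0=9-7=2
and $t0, $t0, 240 → $t0=2&240=0
add $t0, $t0, 9 → $t0=0+9=9
sub $t7, $t7, 1 → $t7=2-1=1
cmp $t7, 0  (cmp 1,0)
bgt L1: taken
sub $t0, $t0, 7 → $t0=9-7=2
and $t0, $t0, 240 → $t0=2&240=0
add $t0, $t0, 9 → $t0=0+9=9
sub $t7, $t7, 1 → $t7=1-1=0
cmp $t7, 0  (cmp 0,0)
bgt L1: not taken
sub $t0, $t0, 7 → $t0=9-7=2
halt.
Total executed instructions: 46.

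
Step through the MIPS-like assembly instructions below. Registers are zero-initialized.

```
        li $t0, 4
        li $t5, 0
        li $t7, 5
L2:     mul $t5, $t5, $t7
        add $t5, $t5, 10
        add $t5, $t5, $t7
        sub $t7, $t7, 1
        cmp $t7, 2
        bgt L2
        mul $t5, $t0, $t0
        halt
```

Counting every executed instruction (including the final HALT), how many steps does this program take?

li $t0, 4 → $t0=4
li $t5, 0 → $t5=0
li $t7, 5 → $t7=5
mul $t5, $t5, $t7 → $t5=0*5=0
add $t5, $t5, 10 → $t5=0+10=10
add $t5, $t5, $t7 → $t5=10+5=15
sub $t7, $t7, 1 → $t7=5-1=4
cmp $t7, 2  (cmp 4,2)
bgt L2: taken
mul $t5, $t5, $t7 → $t5=15*4=60
add $t5, $t5, 10 → $t5=60+10=70
add $t5, $t5, $t7 → $t5=70+4=74
sub $t7, $t7, 1 → $t7=4-1=3
cmp $t7, 2  (cmp 3,2)
bgt L2: taken
mul $t5, $t5, $t7 → $t5=74*3=222
add $t5, $t5, 10 → $t5=222+10=232
add $t5, $t5, $t7 → $t5=232+3=235
sub $t7, $t7, 1 → $t7=3-1=2
cmp $t7, 2  (cmp 2,2)
bgt L2: not taken
mul $t5, $t0, $t0 → $t5=4*4=16
halt.
Total executed instructions: 23.

23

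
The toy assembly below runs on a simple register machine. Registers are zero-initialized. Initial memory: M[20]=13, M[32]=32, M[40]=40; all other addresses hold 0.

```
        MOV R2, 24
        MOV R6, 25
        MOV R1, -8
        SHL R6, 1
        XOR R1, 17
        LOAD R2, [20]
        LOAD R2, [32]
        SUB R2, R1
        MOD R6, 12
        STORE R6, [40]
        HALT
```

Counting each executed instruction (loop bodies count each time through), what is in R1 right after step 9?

-23

R2=24
R6=25
R1=-8
R6=25<<1=50
R1=(-8)^17=-23
R2=M[20]=13
R2=M[32]=32
R2=32-(-23)=55
R6=50%12=2
After step 9: R1 = -23.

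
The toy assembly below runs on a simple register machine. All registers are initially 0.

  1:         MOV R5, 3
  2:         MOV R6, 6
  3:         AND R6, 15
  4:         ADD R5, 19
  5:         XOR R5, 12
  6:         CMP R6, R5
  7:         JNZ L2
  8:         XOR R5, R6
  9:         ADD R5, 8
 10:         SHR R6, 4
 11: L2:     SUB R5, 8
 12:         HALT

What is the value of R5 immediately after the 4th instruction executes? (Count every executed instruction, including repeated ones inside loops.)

22

MOV R5, 3 → R5=3
MOV R6, 6 → R6=6
AND R6, 15 → R6=6&15=6
ADD R5, 19 → R5=3+19=22
After step 4: R5 = 22.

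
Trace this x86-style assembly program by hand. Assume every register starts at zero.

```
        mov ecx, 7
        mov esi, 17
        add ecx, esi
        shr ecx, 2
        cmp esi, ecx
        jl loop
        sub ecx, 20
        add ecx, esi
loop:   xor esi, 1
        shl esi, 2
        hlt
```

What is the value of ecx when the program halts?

3

ecx=7
esi=17
ecx=7+17=24
ecx=24>>2=6
cmp esi, ecx  (cmp 17,6)
jl loop: not taken
ecx=6-20=-14
ecx=(-14)+17=3
esi=17^1=16
esi=16<<2=64
halt.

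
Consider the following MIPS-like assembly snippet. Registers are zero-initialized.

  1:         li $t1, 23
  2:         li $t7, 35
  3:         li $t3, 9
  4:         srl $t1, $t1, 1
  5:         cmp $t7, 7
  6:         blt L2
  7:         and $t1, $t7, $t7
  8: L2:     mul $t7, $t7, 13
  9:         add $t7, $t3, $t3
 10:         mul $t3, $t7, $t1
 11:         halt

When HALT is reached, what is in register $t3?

li $t1, 23 → $t1=23
li $t7, 35 → $t7=35
li $t3, 9 → $t3=9
srl $t1, $t1, 1 → $t1=23>>1=11
cmp $t7, 7  (cmp 35,7)
blt L2: not taken
and $t1, $t7, $t7 → $t1=35&35=35
mul $t7, $t7, 13 → $t7=35*13=455
add $t7, $t3, $t3 → $t7=9+9=18
mul $t3, $t7, $t1 → $t3=18*35=630
halt.

630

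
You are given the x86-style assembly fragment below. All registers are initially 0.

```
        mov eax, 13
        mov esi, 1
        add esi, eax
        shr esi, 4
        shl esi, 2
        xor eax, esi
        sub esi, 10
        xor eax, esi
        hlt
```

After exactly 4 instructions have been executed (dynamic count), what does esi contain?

0

mov eax, 13 → eax=13
mov esi, 1 → esi=1
add esi, eax → esi=1+13=14
shr esi, 4 → esi=14>>4=0
After step 4: esi = 0.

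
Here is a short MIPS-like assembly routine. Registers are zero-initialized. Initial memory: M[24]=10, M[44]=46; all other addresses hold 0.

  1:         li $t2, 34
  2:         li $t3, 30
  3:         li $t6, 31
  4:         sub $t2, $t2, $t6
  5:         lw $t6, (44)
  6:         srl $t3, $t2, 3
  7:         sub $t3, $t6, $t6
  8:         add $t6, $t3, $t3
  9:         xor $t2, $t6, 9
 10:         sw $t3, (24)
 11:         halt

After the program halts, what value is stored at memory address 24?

after li $t2, 34: $t2=34
after li $t3, 30: $t3=30
after li $t6, 31: $t6=31
after sub $t2, $t2, $t6: $t2=34-31=3
after lw $t6, (44): $t6=M[44]=46
after srl $t3, $t2, 3: $t3=3>>3=0
after sub $t3, $t6, $t6: $t3=46-46=0
after add $t6, $t3, $t3: $t6=0+0=0
after xor $t2, $t6, 9: $t2=0^9=9
sw $t3, (24) → M[24]=0
halt.

0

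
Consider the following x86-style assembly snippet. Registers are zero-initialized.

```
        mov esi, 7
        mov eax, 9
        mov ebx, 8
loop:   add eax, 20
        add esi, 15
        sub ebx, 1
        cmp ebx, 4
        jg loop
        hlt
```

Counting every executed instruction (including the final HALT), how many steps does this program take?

24

esi=7
eax=9
ebx=8
eax=9+20=29
esi=7+15=22
ebx=8-1=7
cmp ebx, 4  (cmp 7,4)
jg loop: taken
eax=29+20=49
esi=22+15=37
ebx=7-1=6
cmp ebx, 4  (cmp 6,4)
jg loop: taken
eax=49+20=69
esi=37+15=52
ebx=6-1=5
cmp ebx, 4  (cmp 5,4)
jg loop: taken
eax=69+20=89
esi=52+15=67
ebx=5-1=4
cmp ebx, 4  (cmp 4,4)
jg loop: not taken
halt.
Total executed instructions: 24.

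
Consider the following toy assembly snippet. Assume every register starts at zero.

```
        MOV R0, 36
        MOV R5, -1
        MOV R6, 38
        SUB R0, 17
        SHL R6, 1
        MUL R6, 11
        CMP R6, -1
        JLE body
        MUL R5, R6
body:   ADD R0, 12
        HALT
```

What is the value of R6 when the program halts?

836

MOV R0, 36 → R0=36
MOV R5, -1 → R5=-1
MOV R6, 38 → R6=38
SUB R0, 17 → R0=36-17=19
SHL R6, 1 → R6=38<<1=76
MUL R6, 11 → R6=76*11=836
CMP R6, -1  (cmp 836,-1)
JLE body: not taken
MUL R5, R6 → R5=(-1)*836=-836
ADD R0, 12 → R0=19+12=31
halt.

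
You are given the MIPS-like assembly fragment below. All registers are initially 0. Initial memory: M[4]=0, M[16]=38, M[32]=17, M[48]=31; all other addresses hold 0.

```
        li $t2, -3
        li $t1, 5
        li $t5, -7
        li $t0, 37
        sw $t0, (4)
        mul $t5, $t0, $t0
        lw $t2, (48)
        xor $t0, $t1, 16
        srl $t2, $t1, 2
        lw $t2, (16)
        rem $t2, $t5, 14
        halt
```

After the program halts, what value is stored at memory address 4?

37

li $t2, -3 → $t2=-3
li $t1, 5 → $t1=5
li $t5, -7 → $t5=-7
li $t0, 37 → $t0=37
sw $t0, (4) → M[4]=37
mul $t5, $t0, $t0 → $t5=37*37=1369
lw $t2, (48) → $t2=M[48]=31
xor $t0, $t1, 16 → $t0=5^16=21
srl $t2, $t1, 2 → $t2=5>>2=1
lw $t2, (16) → $t2=M[16]=38
rem $t2, $t5, 14 → $t2=1369%14=11
halt.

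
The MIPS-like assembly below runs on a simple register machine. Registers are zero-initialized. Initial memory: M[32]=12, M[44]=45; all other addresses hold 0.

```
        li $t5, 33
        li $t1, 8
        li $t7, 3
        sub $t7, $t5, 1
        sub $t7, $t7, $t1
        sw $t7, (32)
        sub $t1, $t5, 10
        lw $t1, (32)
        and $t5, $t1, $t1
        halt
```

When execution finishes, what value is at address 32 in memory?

24

li $t5, 33 → $t5=33
li $t1, 8 → $t1=8
li $t7, 3 → $t7=3
sub $t7, $t5, 1 → $t7=33-1=32
sub $t7, $t7, $t1 → $t7=32-8=24
sw $t7, (32) → M[32]=24
sub $t1, $t5, 10 → $t1=33-10=23
lw $t1, (32) → $t1=M[32]=24
and $t5, $t1, $t1 → $t5=24&24=24
halt.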